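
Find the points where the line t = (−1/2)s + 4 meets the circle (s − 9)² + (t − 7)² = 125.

From the line, t = (8 − s)/2. Substituting:
5s² − 60s − 140 = 0  ⟹  s² − 12s − 28 = 0
s = 14 or s = −2, giving (14, −3) and (−2, 5).

(−2, 5) and (14, −3)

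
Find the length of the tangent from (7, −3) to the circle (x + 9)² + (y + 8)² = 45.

2√59

The centre is (−9, −8) and r = 3√5. The square of the distance from P to the centre is 256 + 25 = 281.
Power of the point: PT² = |PO|² − r² = 236, so PT = 2√59.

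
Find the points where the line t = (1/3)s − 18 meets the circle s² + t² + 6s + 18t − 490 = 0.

From the line, t = (−54 + s)/3. Substituting:
10s² − 4410 = 0  ⟹  s² − 441 = 0
s = 21 or s = −21, giving (21, −11) and (−21, −25).

(−21, −25) and (21, −11)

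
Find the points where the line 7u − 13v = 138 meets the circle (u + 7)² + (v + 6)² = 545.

Express v = (−138 + 7u)/13 and substitute into the circle:
218u² + 1526u − 80224 = 0  ⟹  u² + 7u − 368 = 0
u = 16 or u = −23, giving (16, −2) and (−23, −23).

(−23, −23) and (16, −2)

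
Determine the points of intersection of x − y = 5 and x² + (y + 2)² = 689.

(−17, −22) and (20, 15)

Substitute y = x − 5:
2x² − 6x − 680 = 0  ⟹  x² − 3x − 340 = 0
x = 20 or x = −17, giving (20, 15) and (−17, −22).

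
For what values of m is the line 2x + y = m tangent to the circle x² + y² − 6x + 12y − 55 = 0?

For a tangent, require d(centre, line) = r = 10.
|2·3 + 1·(−6) − m| / √5 = 10
|m| = 10√5.

m = ±10√5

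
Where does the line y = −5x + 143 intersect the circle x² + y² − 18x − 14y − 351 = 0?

Express y = −5x + 143 and substitute into the circle:
26x² − 1378x + 18096 = 0  ⟹  x² − 53x + 696 = 0
x = 29 or x = 24, giving (29, −2) and (24, 23).

(24, 23) and (29, −2)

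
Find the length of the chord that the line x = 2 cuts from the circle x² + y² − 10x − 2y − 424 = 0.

The line gives x = 2. Substituting into the circle:
y² − 2y − 440 = 0
y = 22 or y = −20, giving (2, 22) and (2, −20).
Chord length = distance between (2, 22) and (2, −20) = √1764 = 42.

42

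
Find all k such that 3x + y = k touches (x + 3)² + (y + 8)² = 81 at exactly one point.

k = −17 ± 9√10

The line touches the circle iff its distance from (−3, −8) is 9:
|3·(−3) + 1·(−8) − k| / √10 = 9
|k − (−17)| = 9√10.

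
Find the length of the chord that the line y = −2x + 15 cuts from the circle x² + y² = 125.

Express y = −2x + 15 and substitute into the circle:
5x² − 60x + 100 = 0  ⟹  x² − 12x + 20 = 0
x = 10 or x = 2, giving (10, −5) and (2, 11).
Chord length = distance between (10, −5) and (2, 11) = √320 = 8√5.

8√5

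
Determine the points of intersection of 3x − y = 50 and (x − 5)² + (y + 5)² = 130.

(12, −14) and (16, −2)

Express y = 3x − 50 and substitute into the circle:
10x² − 280x + 1920 = 0  ⟹  x² − 28x + 192 = 0
x = 16 or x = 12, giving (16, −2) and (12, −14).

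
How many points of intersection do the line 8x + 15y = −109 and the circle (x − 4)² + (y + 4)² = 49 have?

Substituting the line into the circle gives 289x² − 1016x − 5024 = 0.
Δ = 1032256 − (−5807744) = 6840000.
Two real roots: the line is a secant.

2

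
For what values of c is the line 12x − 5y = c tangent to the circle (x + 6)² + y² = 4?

The line touches the circle iff its distance from (−6, 0) is 2:
|12·(−6) − 5·0 − c| / √169 = 2
|c − (−72)| = 2·13, so c = −46 or c = −98.

c = −98 or c = −46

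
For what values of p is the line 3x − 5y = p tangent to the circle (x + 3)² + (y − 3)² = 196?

The line touches the circle iff its distance from (−3, 3) is 14:
|3·(−3) − 5·3 − p| / √34 = 14
|p − (−24)| = 14√34.

p = −24 ± 14√34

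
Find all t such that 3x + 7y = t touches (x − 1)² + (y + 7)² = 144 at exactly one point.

t = −46 ± 12√58

For a tangent, require d(centre, line) = r = 12.
|3·1 + 7·(−7) − t| / √58 = 12
|t − (−46)| = 12√58.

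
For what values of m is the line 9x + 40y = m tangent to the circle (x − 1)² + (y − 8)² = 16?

For a tangent, require d(centre, line) = r = 4.
|9·1 + 40·8 − m| / √1681 = 4
|m − (329)| = 4·41, so m = 493 or m = 165.

m = 165 or m = 493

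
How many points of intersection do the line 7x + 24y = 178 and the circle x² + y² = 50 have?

0

d² = (7·0 + 24·0 − (178))²/625 = 31684/625; r² = 50.
Since d² > r², the line lies outside the circle.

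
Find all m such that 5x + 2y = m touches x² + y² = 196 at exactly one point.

m = ±14√29

Tangency holds when the distance from the centre (0, 0) to the line equals the radius 14:
|5·0 + 2·0 − m| / √29 = 14
|m| = 14√29.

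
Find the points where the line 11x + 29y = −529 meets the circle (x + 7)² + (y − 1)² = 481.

Express y = (−529 − 11x)/29 and substitute into the circle:
962x² + 24050x − 51948 = 0  ⟹  x² + 25x − 54 = 0
x = 2 or x = −27, giving (2, −19) and (−27, −8).

(−27, −8) and (2, −19)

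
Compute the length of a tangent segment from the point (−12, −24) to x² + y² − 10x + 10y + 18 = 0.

The centre is (5, −5) and r = 4√2. The square of the distance from P to the centre is 289 + 361 = 650.
Power of the point: PT² = |PO|² − r² = 618, so PT = √618.

√618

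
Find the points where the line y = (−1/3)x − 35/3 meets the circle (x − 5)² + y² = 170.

From the line, y = (−35 − x)/3. Substituting:
10x² − 20x − 80 = 0  ⟹  x² − 2x − 8 = 0
x = 4 or x = −2, giving (4, −13) and (−2, −11).

(−2, −11) and (4, −13)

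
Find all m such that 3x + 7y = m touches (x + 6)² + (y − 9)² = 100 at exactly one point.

For a tangent, require d(centre, line) = r = 10.
|3·(−6) + 7·9 − m| / √58 = 10
|m − (45)| = 10√58.

m = 45 ± 10√58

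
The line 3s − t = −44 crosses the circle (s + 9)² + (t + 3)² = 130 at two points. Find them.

(−18, −10) and (−12, 8)

From the line, t = 3s + 44. Substituting:
10s² + 300s + 2160 = 0  ⟹  s² + 30s + 216 = 0
s = −12 or s = −18, giving (−12, 8) and (−18, −10).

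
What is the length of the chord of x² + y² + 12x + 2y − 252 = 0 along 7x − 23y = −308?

17√2

Centre (−6, −1), r² = 289. Perpendicular distance d from centre to line = |289| / √578 = 289/√578.
Half the chord is √(r² − d²) = √(289/2), so the full chord is 17√2.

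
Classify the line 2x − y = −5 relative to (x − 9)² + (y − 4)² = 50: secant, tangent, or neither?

neither

d² = (2·9 − 1·4 − (−5))²/5 = 361/5; r² = 50.
Since d² > r², the line lies outside the circle.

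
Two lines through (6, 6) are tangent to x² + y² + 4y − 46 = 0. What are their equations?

Let a tangent through (6, 6) have slope m. Its distance from (0, −2) must equal 5√2:
[m·(−6) − (−8)]² = 50(m² + 1)
7m² + 48m − 7 = 0, so m = −7 or m = 1/7.
With m = −7: 7x + y = 48. With m = 1/7: x − 7y = −36.

7x + y = 48 and x − 7y = −36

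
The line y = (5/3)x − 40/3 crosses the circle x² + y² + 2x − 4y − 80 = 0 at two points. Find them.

(5, −5) and (8, 0)

Substitute y = (−40 + 5x)/3:
34x² − 442x + 1360 = 0  ⟹  x² − 13x + 40 = 0
x = 8 or x = 5, giving (8, 0) and (5, −5).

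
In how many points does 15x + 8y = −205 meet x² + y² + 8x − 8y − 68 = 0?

0

Substituting the line into the circle gives 289x² + 7622x + 50793 = 0.
Discriminant = (7622)² − 4·289·(50793) = −621824 < 0.
No real roots: the line does not meet the circle.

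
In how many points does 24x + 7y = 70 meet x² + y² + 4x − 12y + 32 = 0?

0

d² = (24·(−2) + 7·6 − (70))²/625 = 5776/625; r² = 8.
Since d² > r², the line lies outside the circle.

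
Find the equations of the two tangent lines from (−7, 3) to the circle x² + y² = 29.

Let a tangent through (−7, 3) have slope m. Its distance from (0, 0) must equal √29:
(7m − (−3))² = 29(m² + 1)
10m² + 21m − 10 = 0, so m = −5/2 or m = 2/5.
With m = −5/2: 5x + 2y = −29. With m = 2/5: 2x − 5y = −29.

5x + 2y = −29 and 2x − 5y = −29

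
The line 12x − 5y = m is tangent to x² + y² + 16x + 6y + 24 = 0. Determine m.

m = −172 or m = 10

The line touches the circle iff its distance from (−8, −3) is 7:
|12·(−8) − 5·(−3) − m| / √169 = 7
|m − (−81)| = 7·13, so m = 10 or m = −172.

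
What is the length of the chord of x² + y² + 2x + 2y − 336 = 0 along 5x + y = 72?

Centre (−1, −1), r² = 338. Perpendicular distance d from centre to line = |−78| / √26 = 78/√26.
Half the chord is √(r² − d²) = √(104), so the full chord is 4√26.

4√26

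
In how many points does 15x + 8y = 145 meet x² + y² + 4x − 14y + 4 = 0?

1

Substituting the line into the circle gives 289x² − 2414x + 5041 = 0.
Discriminant = (−2414)² − 4·289·(5041) = 0.
A repeated root: the line is tangent.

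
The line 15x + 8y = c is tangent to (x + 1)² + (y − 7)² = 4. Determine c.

c = 7 or c = 75

The line touches the circle iff its distance from (−1, 7) is 2:
|15·(−1) + 8·7 − c| / √289 = 2
|c − (41)| = 2·17, so c = 75 or c = 7.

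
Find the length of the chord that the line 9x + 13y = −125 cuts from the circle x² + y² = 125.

Express y = (−125 − 9x)/13 and substitute into the circle:
250x² + 2250x − 5500 = 0  ⟹  x² + 9x − 22 = 0
x = 2 or x = −11, giving (2, −11) and (−11, −2).
|(2, −11) − (−11, −2)| = √((13)² + (−9)²) = 5√10.

5√10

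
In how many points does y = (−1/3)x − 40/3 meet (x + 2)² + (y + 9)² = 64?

Centre (−2, −9), r² = 64. Distance² from centre to line = (11)²/10 = 121/10.
Since d² < r², the line cuts the circle twice.

2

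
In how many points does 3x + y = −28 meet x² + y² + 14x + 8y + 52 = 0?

Centre (−7, −4), r² = 13. Distance² from centre to line = (3)²/10 = 9/10.
Since d² < r², the line cuts the circle twice.

2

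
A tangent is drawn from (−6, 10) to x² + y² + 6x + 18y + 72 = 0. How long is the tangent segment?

4√22

Centre (−3, −9), r² = 18. |PO|² = (−3)² + (19)² = 370.
Power of the point: PT² = |PO|² − r² = 352, so PT = 4√22.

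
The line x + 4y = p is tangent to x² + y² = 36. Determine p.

p = ±6√17

The line touches the circle iff its distance from (0, 0) is 6:
|1·0 + 4·0 − p| / √17 = 6
|p| = 6√17.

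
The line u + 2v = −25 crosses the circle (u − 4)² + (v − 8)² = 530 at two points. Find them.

(−15, −5) and (5, −15)

From the line, v = (−25 − u)/2. Substituting:
5u² + 50u − 375 = 0  ⟹  u² + 10u − 75 = 0
u = 5 or u = −15, giving (5, −15) and (−15, −5).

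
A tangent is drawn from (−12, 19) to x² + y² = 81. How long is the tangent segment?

Centre (0, 0), r² = 81. |PO|² = (−12)² + (19)² = 505.
Power of the point: PT² = |PO|² − r² = 424, so PT = 2√106.

2√106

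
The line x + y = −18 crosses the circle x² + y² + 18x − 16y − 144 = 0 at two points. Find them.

(−26, 8) and (−9, −9)

Substitute y = −x − 18:
2x² + 70x + 468 = 0  ⟹  x² + 35x + 234 = 0
x = −9 or x = −26, giving (−9, −9) and (−26, 8).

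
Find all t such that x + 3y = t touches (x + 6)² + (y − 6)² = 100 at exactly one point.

t = 12 ± 10√10

The line touches the circle iff its distance from (−6, 6) is 10:
|1·(−6) + 3·6 − t| / √10 = 10
|t − (12)| = 10√10.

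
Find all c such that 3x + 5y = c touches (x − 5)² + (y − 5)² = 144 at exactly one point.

c = 40 ± 12√34

The line touches the circle iff its distance from (5, 5) is 12:
|3·5 + 5·5 − c| / √34 = 12
|c − (40)| = 12√34.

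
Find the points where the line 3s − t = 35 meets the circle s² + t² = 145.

(9, −8) and (12, 1)

From the line, t = 3s − 35. Substituting:
10s² − 210s + 1080 = 0  ⟹  s² − 21s + 108 = 0
s = 12 or s = 9, giving (12, 1) and (9, −8).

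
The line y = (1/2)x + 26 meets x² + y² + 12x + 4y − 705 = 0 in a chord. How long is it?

14√5

From the line, y = (52 + x)/2. Substituting:
5x² + 160x + 300 = 0  ⟹  x² + 32x + 60 = 0
x = −2 or x = −30, giving (−2, 25) and (−30, 11).
|(−2, 25) − (−30, 11)| = √((28)² + (14)²) = 14√5.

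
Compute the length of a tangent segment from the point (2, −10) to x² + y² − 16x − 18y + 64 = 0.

With centre O = (8, 9), |OP|² = 397 and r² = 81.
By the tangent–radius right angle, tangent length = √(|PO|² − r²) = √316 = 2√79.

2√79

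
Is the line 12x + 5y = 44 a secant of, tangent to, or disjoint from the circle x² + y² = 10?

disjoint

Substituting the line into the circle gives 169x² − 1056x + 1686 = 0.
Discriminant = (−1056)² − 4·169·(1686) = −24600 < 0.
No real roots: the line does not meet the circle.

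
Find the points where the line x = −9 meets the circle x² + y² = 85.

(−9, −2) and (−9, 2)

The line gives x = −9. Substituting into the circle:
y² − 4 = 0
y = 2 or y = −2, giving (−9, 2) and (−9, −2).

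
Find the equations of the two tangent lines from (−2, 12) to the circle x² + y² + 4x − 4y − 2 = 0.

3x + y = 6 and 3x − y = −18

Write the tangent as mx − y + (12 − m·(−2)) = 0 and set its distance from the centre to √10:
[m·(0) − (−10)]² = 10(m² + 1)
m² − 9 = 0, so m = −3 or m = 3.
With m = −3: 3x + y = 6. With m = 3: 3x − y = −18.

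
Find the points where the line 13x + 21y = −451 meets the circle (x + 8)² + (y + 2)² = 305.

(−25, −6) and (−4, −19)

From the line, y = (−451 − 13x)/21. Substituting:
610x² + 17690x + 61000 = 0  ⟹  x² + 29x + 100 = 0
x = −4 or x = −25, giving (−4, −19) and (−25, −6).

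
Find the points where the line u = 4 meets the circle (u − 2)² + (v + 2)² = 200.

The line gives u = 4. Substituting into the circle:
v² + 4v − 192 = 0
v = 12 or v = −16, giving (4, 12) and (4, −16).

(4, −16) and (4, 12)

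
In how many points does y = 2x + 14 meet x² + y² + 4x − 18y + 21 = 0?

2

Substituting the line into the circle gives 5x² + 24x − 35 = 0.
Discriminant = (24)² − 4·5·(−35) = 1276 > 0.
Two real roots: the line is a secant.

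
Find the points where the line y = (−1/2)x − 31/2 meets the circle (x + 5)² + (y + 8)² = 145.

Express y = (−31 − x)/2 and substitute into the circle:
5x² + 70x − 255 = 0  ⟹  x² + 14x − 51 = 0
x = 3 or x = −17, giving (3, −17) and (−17, −7).

(−17, −7) and (3, −17)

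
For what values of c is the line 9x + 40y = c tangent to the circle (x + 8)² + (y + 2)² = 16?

The line touches the circle iff its distance from (−8, −2) is 4:
|9·(−8) + 40·(−2) − c| / √1681 = 4
|c − (−152)| = 4·41, so c = 12 or c = −316.

c = −316 or c = 12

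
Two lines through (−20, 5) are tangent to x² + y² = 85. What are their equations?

2x − 9y = −85 and 6x + 7y = −85

A line y − (5) = m(x − (−20)) is tangent when its distance from (0, 0) is √85:
[m·(20) − (−5)]² = 85(m² + 1)
63m² + 40m − 12 = 0, so m = 2/9 or m = −6/7.
Through (−20, 5) these give 2x − 9y = −85 and 6x + 7y = −85.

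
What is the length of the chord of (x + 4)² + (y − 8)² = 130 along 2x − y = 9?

2√5

Centre (−4, 8), r² = 130. Perpendicular distance d from centre to line = |−25| / √5 = 25/√5.
Half the chord is √(r² − d²) = √(5), so the full chord is 2√5.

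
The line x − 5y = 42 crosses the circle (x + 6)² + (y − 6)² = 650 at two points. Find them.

(−23, −13) and (17, −5)

From the line, y = (−42 + x)/5. Substituting:
26x² + 156x − 10166 = 0  ⟹  x² + 6x − 391 = 0
x = 17 or x = −23, giving (17, −5) and (−23, −13).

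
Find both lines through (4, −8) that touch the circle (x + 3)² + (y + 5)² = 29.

2x − 5y = 48 and 5x + 2y = 4

Write the tangent as mx − y + (−8 − m·(4)) = 0 and set its distance from the centre to √29:
[m·(−7) − (3)]² = 29(m² + 1)
10m² + 21m − 10 = 0, so m = 2/5 or m = −5/2.
Through (4, −8) these give 2x − 5y = 48 and 5x + 2y = 4.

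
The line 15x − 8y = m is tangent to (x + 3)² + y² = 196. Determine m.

m = −283 or m = 193

For a tangent, require d(centre, line) = r = 14.
|15·(−3) − 8·0 − m| / √289 = 14
|m − (−45)| = 14·17, so m = 193 or m = −283.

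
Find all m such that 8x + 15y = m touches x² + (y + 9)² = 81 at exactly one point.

The line touches the circle iff its distance from (0, −9) is 9:
|8·0 + 15·(−9) − m| / √289 = 9
|m − (−135)| = 9·17, so m = 18 or m = −288.

m = −288 or m = 18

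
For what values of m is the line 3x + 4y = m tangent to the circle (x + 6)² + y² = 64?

m = −58 or m = 22

The line touches the circle iff its distance from (−6, 0) is 8:
|3·(−6) + 4·0 − m| / √25 = 8
|m − (−18)| = 8·5, so m = 22 or m = −58.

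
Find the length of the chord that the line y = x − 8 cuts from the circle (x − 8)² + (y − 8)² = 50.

6√2

Express y = x − 8 and substitute into the circle:
2x² − 48x + 270 = 0  ⟹  x² − 24x + 135 = 0
x = 15 or x = 9, giving (15, 7) and (9, 1).
Chord length = distance between (15, 7) and (9, 1) = √72 = 6√2.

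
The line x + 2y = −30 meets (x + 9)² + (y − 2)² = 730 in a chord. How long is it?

22√5

Express y = (−30 − x)/2 and substitute into the circle:
5x² + 140x − 1440 = 0  ⟹  x² + 28x − 288 = 0
x = 8 or x = −36, giving (8, −19) and (−36, 3).
|(8, −19) − (−36, 3)| = √((44)² + (−22)²) = 22√5.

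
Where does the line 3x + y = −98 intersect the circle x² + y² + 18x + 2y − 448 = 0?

From the line, y = −3x − 98. Substituting:
10x² + 600x + 8960 = 0  ⟹  x² + 60x + 896 = 0
x = −28 or x = −32, giving (−28, −14) and (−32, −2).

(−32, −2) and (−28, −14)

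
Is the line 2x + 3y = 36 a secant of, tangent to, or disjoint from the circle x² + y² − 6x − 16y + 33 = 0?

secant

Substituting the line into the circle gives 13x² − 102x − 135 = 0.
Discriminant = (−102)² − 4·13·(−135) = 17424 > 0.
Two real roots: the line is a secant.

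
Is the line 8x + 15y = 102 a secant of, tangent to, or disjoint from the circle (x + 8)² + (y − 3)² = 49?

disjoint

Substituting the line into the circle gives 289x² + 2688x + 6624 = 0.
Δ = 7225344 − 7657344 = −432000.
No real roots: the line does not meet the circle.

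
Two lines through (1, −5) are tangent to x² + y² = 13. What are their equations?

3x − 2y = 13 and 2x + 3y = −13

A line y − (−5) = m(x − (1)) is tangent when its distance from (0, 0) is √13:
(−1m − (5))² = 13(m² + 1)
6m² − 5m − 6 = 0, so m = 3/2 or m = −2/3.
Through (1, −5) these give 3x − 2y = 13 and 2x + 3y = −13.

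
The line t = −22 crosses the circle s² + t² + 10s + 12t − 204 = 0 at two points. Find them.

(−8, −22) and (−2, −22)

Substitute t = −22:
s² + 10s + 16 = 0
s = −2 or s = −8, giving (−2, −22) and (−8, −22).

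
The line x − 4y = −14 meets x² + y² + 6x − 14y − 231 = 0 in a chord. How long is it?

8√17

Centre (−3, 7), r² = 289. Perpendicular distance d from centre to line = |−17| / √17 = 17/√17.
Half the chord is √(r² − d²) = √(272), so the full chord is 8√17.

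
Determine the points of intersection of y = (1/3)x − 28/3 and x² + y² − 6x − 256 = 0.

Substitute y = (−28 + x)/3:
10x² − 110x − 1520 = 0  ⟹  x² − 11x − 152 = 0
x = 19 or x = −8, giving (19, −3) and (−8, −12).

(−8, −12) and (19, −3)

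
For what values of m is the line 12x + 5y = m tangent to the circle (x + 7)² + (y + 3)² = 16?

m = −151 or m = −47

Tangency holds when the distance from the centre (−7, −3) to the line equals the radius 4:
|12·(−7) + 5·(−3) − m| / √169 = 4
|m − (−99)| = 4·13, so m = −47 or m = −151.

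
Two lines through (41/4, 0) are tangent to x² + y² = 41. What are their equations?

4x + 5y = 41 and 4x − 5y = 41

Let a tangent through (41/4, 0) have slope m. Its distance from (0, 0) must equal √41:
(−41/4m − (0))² = 41(m² + 1)
25m² − 16 = 0, so m = −4/5 or m = 4/5.
Through (41/4, 0) these give 4x + 5y = 41 and 4x − 5y = 41.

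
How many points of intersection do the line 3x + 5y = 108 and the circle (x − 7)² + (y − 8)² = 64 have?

0

Substituting the line into the circle gives 34x² − 758x + 4249 = 0.
Discriminant = (−758)² − 4·34·(4249) = −3300 < 0.
No real roots: the line does not meet the circle.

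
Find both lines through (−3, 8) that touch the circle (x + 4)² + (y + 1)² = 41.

4x − 5y = −52 and 5x + 4y = 17

A line y − (8) = m(x − (−3)) is tangent when its distance from (−4, −1) is √41:
(−1m − (−9))² = 41(m² + 1)
20m² + 9m − 20 = 0, so m = 4/5 or m = −5/4.
With m = 4/5: 4x − 5y = −52. With m = −5/4: 5x + 4y = 17.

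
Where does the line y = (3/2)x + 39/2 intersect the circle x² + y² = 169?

(−13, 0) and (−5, 12)

Express y = (39 + 3x)/2 and substitute into the circle:
13x² + 234x + 845 = 0  ⟹  x² + 18x + 65 = 0
x = −5 or x = −13, giving (−5, 12) and (−13, 0).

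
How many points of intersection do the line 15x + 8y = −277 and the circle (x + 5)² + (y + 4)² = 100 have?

Substituting the line into the circle gives 289x² + 7990x + 55225 = 0.
Δ = 63840100 − 63840100 = 0.
A repeated root: the line is tangent.

1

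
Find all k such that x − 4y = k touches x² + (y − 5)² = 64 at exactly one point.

k = −20 ± 8√17

For a tangent, require d(centre, line) = r = 8.
|1·0 − 4·5 − k| / √17 = 8
|k − (−20)| = 8√17.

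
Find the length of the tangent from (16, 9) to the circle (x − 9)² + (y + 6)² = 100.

√174

The centre is (9, −6) and r = 10. The square of the distance from P to the centre is 49 + 225 = 274.
By the tangent–radius right angle, tangent length = √(|PO|² − r²) = √174.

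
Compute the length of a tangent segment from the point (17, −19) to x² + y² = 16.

√634

With centre O = (0, 0), |OP|² = 650 and r² = 16.
The tangent meets the radius at right angles, so tangent² = |PO|² − r² = 650 − 16 = 634.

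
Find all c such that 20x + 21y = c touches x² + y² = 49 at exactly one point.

The line touches the circle iff its distance from (0, 0) is 7:
|20·0 + 21·0 − c| / √841 = 7
|c| = 7·29, so c = 203 or c = −203.

c = −203 or c = 203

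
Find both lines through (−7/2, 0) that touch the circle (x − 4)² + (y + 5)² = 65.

8x − y = −28 and 4x − 7y = −14

A line y − (0) = m(x − (−7/2)) is tangent when its distance from (4, −5) is √65:
[m·(15/2) − (−5)]² = 65(m² + 1)
7m² − 60m + 32 = 0, so m = 8 or m = 4/7.
Through (−7/2, 0) these give 8x − y = −28 and 4x − 7y = −14.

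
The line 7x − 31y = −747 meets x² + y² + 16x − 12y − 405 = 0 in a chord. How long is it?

Express y = (747 + 7x)/31 and substitute into the circle:
1010x² + 23230x − 109080 = 0  ⟹  x² + 23x − 108 = 0
x = 4 or x = −27, giving (4, 25) and (−27, 18).
Chord length = distance between (4, 25) and (−27, 18) = √1010 = √1010.

√1010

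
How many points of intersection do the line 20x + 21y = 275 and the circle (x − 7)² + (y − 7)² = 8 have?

2

Substituting the line into the circle gives 841x² − 11294x + 34465 = 0.
Discriminant = (−11294)² − 4·841·(34465) = 11614176 > 0.
Two real roots: the line is a secant.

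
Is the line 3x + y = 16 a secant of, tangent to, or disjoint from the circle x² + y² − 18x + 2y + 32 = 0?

Centre (9, −1), r² = 50. Distance² from centre to line = (10)²/10 = 10.
Since d² < r², the line cuts the circle twice.

secant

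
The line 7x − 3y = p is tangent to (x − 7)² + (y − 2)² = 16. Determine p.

p = 43 ± 4√58

For a tangent, require d(centre, line) = r = 4.
|7·7 − 3·2 − p| / √58 = 4
|p − (43)| = 4√58.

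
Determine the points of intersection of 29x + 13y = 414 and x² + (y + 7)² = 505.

(8, 14) and (21, −15)

Express y = (414 − 29x)/13 and substitute into the circle:
1010x² − 29290x + 169680 = 0  ⟹  x² − 29x + 168 = 0
x = 21 or x = 8, giving (21, −15) and (8, 14).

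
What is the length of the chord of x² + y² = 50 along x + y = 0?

Substitute y = −x:
2x² − 50 = 0  ⟹  x² − 25 = 0
x = 5 or x = −5, giving (5, −5) and (−5, 5).
Chord length = distance between (5, −5) and (−5, 5) = √200 = 10√2.

10√2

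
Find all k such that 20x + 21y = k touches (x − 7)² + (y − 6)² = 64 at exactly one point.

k = 34 or k = 498

The line touches the circle iff its distance from (7, 6) is 8:
|20·7 + 21·6 − k| / √841 = 8
|k − (266)| = 8·29, so k = 498 or k = 34.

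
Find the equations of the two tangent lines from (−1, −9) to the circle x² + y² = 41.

Write the tangent as mx − y + (−9 − m·(−1)) = 0 and set its distance from the centre to √41:
[m·(1) − (9)]² = 41(m² + 1)
20m² + 9m − 20 = 0, so m = 4/5 or m = −5/4.
With m = 4/5: 4x − 5y = 41. With m = −5/4: 5x + 4y = −41.

4x − 5y = 41 and 5x + 4y = −41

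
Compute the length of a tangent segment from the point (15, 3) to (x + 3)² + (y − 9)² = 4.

2√89

Centre (−3, 9), r² = 4. |PO|² = (18)² + (−6)² = 360.
The tangent meets the radius at right angles, so tangent² = |PO|² − r² = 360 − 4 = 356.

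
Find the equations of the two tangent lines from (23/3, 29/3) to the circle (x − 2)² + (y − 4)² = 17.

Let a tangent through (23/3, 29/3) have slope m. Its distance from (2, 4) must equal √17:
(−17/3m − (−17/3))² = 17(m² + 1)
4m² − 17m + 4 = 0, so m = 4 or m = 1/4.
Through (23/3, 29/3) these give 4x − y = 21 and x − 4y = −31.

4x − y = 21 and x − 4y = −31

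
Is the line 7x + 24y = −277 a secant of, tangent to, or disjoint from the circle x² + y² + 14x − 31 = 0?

disjoint

Centre (−7, 0), r² = 80. Distance² from centre to line = (228)²/625 = 51984/625.
Since d² > r², the line lies outside the circle.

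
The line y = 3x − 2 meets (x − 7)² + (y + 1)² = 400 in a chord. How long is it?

Centre (7, −1), r² = 400. Perpendicular distance d from centre to line = |20| / √10 = 20/√10.
Chord = 2√(r² − d²) = 2·√(360) = 12√10.

12√10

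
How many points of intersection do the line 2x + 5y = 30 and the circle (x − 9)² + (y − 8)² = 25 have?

0

Centre (9, 8), r² = 25. Distance² from centre to line = (28)²/29 = 784/29.
Since d² > r², the line lies outside the circle.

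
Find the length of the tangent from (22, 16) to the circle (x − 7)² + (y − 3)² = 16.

With centre O = (7, 3), |OP|² = 394 and r² = 16.
By the tangent–radius right angle, tangent length = √(|PO|² − r²) = √378 = 3√42.

3√42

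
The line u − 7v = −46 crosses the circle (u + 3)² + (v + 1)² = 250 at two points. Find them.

(−18, 4) and (10, 8)

Express v = (46 + u)/7 and substitute into the circle:
50u² + 400u − 9000 = 0  ⟹  u² + 8u − 180 = 0
u = 10 or u = −18, giving (10, 8) and (−18, 4).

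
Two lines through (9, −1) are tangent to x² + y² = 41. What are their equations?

A line y − (−1) = m(x − (9)) is tangent when its distance from (0, 0) is √41:
(−9m − (1))² = 41(m² + 1)
20m² + 9m − 20 = 0, so m = 4/5 or m = −5/4.
Through (9, −1) these give 4x − 5y = 41 and 5x + 4y = 41.

4x − 5y = 41 and 5x + 4y = 41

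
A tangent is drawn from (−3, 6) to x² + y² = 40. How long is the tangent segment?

Centre (0, 0), r² = 40. |PO|² = (−3)² + (6)² = 45.
Power of the point: PT² = |PO|² − r² = 5, so PT = √5.

√5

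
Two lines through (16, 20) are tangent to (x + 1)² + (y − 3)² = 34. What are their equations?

3x − 5y = −52 and 5x − 3y = 20

Write the tangent as mx − y + (20 − m·(16)) = 0 and set its distance from the centre to √34:
[m·(−17) − (−17)]² = 34(m² + 1)
15m² − 34m + 15 = 0, so m = 3/5 or m = 5/3.
With m = 3/5: 3x − 5y = −52. With m = 5/3: 5x − 3y = 20.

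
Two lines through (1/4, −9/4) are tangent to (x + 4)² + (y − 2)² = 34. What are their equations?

3x − 5y = 12 and 5x − 3y = 8

Write the tangent as mx − y + (−9/4 − m·(1/4)) = 0 and set its distance from the centre to √34:
(−17/4m − (17/4))² = 34(m² + 1)
15m² − 34m + 15 = 0, so m = 3/5 or m = 5/3.
Through (1/4, −9/4) these give 3x − 5y = 12 and 5x − 3y = 8.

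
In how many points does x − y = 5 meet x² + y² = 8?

Substituting the line into the circle gives 2x² − 10x + 17 = 0.
Discriminant = (−10)² − 4·2·(17) = −36 < 0.
No real roots: the line does not meet the circle.

0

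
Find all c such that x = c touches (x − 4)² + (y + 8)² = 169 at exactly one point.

c = −9 or c = 17

The line touches the circle iff its distance from (4, −8) is 13:
|1·4 + 0·(−8) − c| / √1 = 13
|c − (4)| = 13, so c = 17 or c = −9.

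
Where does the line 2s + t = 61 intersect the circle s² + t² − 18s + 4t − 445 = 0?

(22, 17) and (32, −3)

Substitute t = −2s + 61:
5s² − 270s + 3520 = 0  ⟹  s² − 54s + 704 = 0
s = 32 or s = 22, giving (32, −3) and (22, 17).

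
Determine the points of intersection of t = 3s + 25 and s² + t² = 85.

(−9, −2) and (−6, 7)

From the line, t = 3s + 25. Substituting:
10s² + 150s + 540 = 0  ⟹  s² + 15s + 54 = 0
s = −6 or s = −9, giving (−6, 7) and (−9, −2).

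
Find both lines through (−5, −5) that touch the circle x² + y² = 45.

2x + y = −15 and x + 2y = −15

Let a tangent through (−5, −5) have slope m. Its distance from (0, 0) must equal 3√5:
(5m − (5))² = 45(m² + 1)
2m² + 5m + 2 = 0, so m = −2 or m = −1/2.
With m = −2: 2x + y = −15. With m = −1/2: x + 2y = −15.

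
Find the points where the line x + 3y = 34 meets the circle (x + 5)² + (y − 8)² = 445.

From the line, y = (34 − x)/3. Substituting:
10x² + 70x − 3680 = 0  ⟹  x² + 7x − 368 = 0
x = 16 or x = −23, giving (16, 6) and (−23, 19).

(−23, 19) and (16, 6)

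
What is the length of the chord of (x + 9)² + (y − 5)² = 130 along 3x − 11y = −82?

2√130

The distance from (−9, 5) to the line is 0/√130, and r² = 130.
Chord = 2√(r² − d²) = 2·√(130) = 2√130.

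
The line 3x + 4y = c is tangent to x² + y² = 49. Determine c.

c = −35 or c = 35

Tangency holds when the distance from the centre (0, 0) to the line equals the radius 7:
|3·0 + 4·0 − c| / √25 = 7
|c| = 7·5, so c = 35 or c = −35.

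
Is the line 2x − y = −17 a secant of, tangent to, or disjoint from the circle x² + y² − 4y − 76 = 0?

Centre (0, 2), r² = 80. Distance² from centre to line = (15)²/5 = 45.
Since d² < r², the line cuts the circle twice.

secant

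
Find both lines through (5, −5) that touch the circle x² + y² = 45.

x − 2y = 15 and 2x − y = 15

A line y − (−5) = m(x − (5)) is tangent when its distance from (0, 0) is 3√5:
[m·(−5) − (5)]² = 45(m² + 1)
2m² − 5m + 2 = 0, so m = 1/2 or m = 2.
With m = 1/2: x − 2y = 15. With m = 2: 2x − y = 15.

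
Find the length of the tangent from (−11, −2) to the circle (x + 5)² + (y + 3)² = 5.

4√2

With centre O = (−5, −3), |OP|² = 37 and r² = 5.
Power of the point: PT² = |PO|² − r² = 32, so PT = 4√2.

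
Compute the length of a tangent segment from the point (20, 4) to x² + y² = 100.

With centre O = (0, 0), |OP|² = 416 and r² = 100.
Power of the point: PT² = |PO|² − r² = 316, so PT = 2√79.

2√79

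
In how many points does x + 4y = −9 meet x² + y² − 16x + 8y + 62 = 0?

d² = (1·8 + 4·(−4) − (−9))²/17 = 1/17; r² = 18.
Since d² < r², the line cuts the circle twice.

2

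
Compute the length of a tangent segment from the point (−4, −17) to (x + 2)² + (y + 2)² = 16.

Centre (−2, −2), r² = 16. |PO|² = (−2)² + (−15)² = 229.
Power of the point: PT² = |PO|² − r² = 213, so PT = √213.

√213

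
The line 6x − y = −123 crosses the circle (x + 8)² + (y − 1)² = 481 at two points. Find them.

Express y = 6x + 123 and substitute into the circle:
37x² + 1480x + 14467 = 0  ⟹  x² + 40x + 391 = 0
x = −17 or x = −23, giving (−17, 21) and (−23, −15).

(−23, −15) and (−17, 21)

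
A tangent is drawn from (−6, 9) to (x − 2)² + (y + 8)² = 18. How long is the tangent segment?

The centre is (2, −8) and r = 3√2. The square of the distance from P to the centre is 64 + 289 = 353.
By the tangent–radius right angle, tangent length = √(|PO|² − r²) = √335.

√335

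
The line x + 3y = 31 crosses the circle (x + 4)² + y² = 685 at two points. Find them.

From the line, y = (31 − x)/3. Substituting:
10x² + 10x − 5060 = 0  ⟹  x² + x − 506 = 0
x = 22 or x = −23, giving (22, 3) and (−23, 18).

(−23, 18) and (22, 3)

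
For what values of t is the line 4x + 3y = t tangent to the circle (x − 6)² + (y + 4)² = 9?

t = −3 or t = 27

Tangency holds when the distance from the centre (6, −4) to the line equals the radius 3:
|4·6 + 3·(−4) − t| / √25 = 3
|t − (12)| = 3·5, so t = 27 or t = −3.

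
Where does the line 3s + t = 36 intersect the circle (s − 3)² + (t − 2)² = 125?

From the line, t = −3s + 36. Substituting:
10s² − 210s + 1040 = 0  ⟹  s² − 21s + 104 = 0
s = 13 or s = 8, giving (13, −3) and (8, 12).

(8, 12) and (13, −3)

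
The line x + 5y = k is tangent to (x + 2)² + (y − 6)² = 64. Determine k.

Tangency holds when the distance from the centre (−2, 6) to the line equals the radius 8:
|1·(−2) + 5·6 − k| / √26 = 8
|k − (28)| = 8√26.

k = 28 ± 8√26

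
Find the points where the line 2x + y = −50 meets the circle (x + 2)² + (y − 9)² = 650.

(−27, 4) and (−21, −8)

Express y = −2x − 50 and substitute into the circle:
5x² + 240x + 2835 = 0  ⟹  x² + 48x + 567 = 0
x = −21 or x = −27, giving (−21, −8) and (−27, 4).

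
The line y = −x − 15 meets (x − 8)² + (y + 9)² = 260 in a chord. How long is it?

The distance from (8, −9) to the line is 14/√2, and r² = 260.
Half the chord is √(r² − d²) = √(162), so the full chord is 18√2.

18√2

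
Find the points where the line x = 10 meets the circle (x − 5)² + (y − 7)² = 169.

The line gives x = 10. Substituting into the circle:
y² − 14y − 95 = 0
y = 19 or y = −5, giving (10, 19) and (10, −5).

(10, −5) and (10, 19)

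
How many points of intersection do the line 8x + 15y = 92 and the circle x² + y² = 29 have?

Substituting the line into the circle gives 289x² − 1472x + 1939 = 0.
Discriminant = (−1472)² − 4·289·(1939) = −74700 < 0.
No real roots: the line does not meet the circle.

0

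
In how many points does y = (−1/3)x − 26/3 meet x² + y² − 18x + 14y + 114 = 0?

0

Substituting the line into the circle gives 10x² − 152x + 610 = 0.
Discriminant = (−152)² − 4·10·(610) = −1296 < 0.
No real roots: the line does not meet the circle.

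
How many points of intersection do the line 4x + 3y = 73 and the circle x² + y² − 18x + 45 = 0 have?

0

Substituting the line into the circle gives 25x² − 746x + 5734 = 0.
Discriminant = (−746)² − 4·25·(5734) = −16884 < 0.
No real roots: the line does not meet the circle.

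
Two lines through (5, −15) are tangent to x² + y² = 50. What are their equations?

x + y = −10 and 7x − y = 50

A line y − (−15) = m(x − (5)) is tangent when its distance from (0, 0) is 5√2:
(−5m − (15))² = 50(m² + 1)
m² − 6m − 7 = 0, so m = −1 or m = 7.
Through (5, −15) these give x + y = −10 and 7x − y = 50.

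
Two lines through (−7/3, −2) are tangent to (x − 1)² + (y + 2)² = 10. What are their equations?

Let a tangent through (−7/3, −2) have slope m. Its distance from (1, −2) must equal √10:
(10/3m − (0))² = 10(m² + 1)
m² − 9 = 0, so m = 3 or m = −3.
Through (−7/3, −2) these give 3x − y = −5 and 3x + y = −9.

3x − y = −5 and 3x + y = −9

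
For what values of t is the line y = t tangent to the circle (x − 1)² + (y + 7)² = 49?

The line touches the circle iff its distance from (1, −7) is 7:
|0·1 + 1·(−7) − t| / √1 = 7
|t − (−7)| = 7, so t = 0 or t = −14.

t = −14 or t = 0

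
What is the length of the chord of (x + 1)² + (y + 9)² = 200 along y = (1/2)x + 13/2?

Substitute y = (13 + x)/2:
5x² + 70x + 165 = 0  ⟹  x² + 14x + 33 = 0
x = −3 or x = −11, giving (−3, 5) and (−11, 1).
|(−3, 5) − (−11, 1)| = √((8)² + (4)²) = 4√5.

4√5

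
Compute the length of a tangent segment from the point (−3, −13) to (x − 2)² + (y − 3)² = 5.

Centre (2, 3), r² = 5. |PO|² = (−5)² + (−16)² = 281.
The tangent meets the radius at right angles, so tangent² = |PO|² − r² = 281 − 5 = 276.

2√69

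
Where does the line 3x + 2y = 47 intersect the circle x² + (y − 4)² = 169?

(5, 16) and (13, 4)

From the line, y = (47 − 3x)/2. Substituting:
13x² − 234x + 845 = 0  ⟹  x² − 18x + 65 = 0
x = 13 or x = 5, giving (13, 4) and (5, 16).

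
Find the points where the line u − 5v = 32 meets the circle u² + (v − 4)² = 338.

(−13, −9) and (17, −3)

Express v = (−32 + u)/5 and substitute into the circle:
26u² − 104u − 5746 = 0  ⟹  u² − 4u − 221 = 0
u = 17 or u = −13, giving (17, −3) and (−13, −9).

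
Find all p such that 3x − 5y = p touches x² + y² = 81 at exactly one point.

p = ±9√34

The line touches the circle iff its distance from (0, 0) is 9:
|3·0 − 5·0 − p| / √34 = 9
|p| = 9√34.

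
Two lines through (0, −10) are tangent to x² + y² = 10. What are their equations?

3x + y = −10 and 3x − y = 10

A line y − (−10) = m(x − (0)) is tangent when its distance from (0, 0) is √10:
[m·(0) − (10)]² = 10(m² + 1)
m² − 9 = 0, so m = −3 or m = 3.
Through (0, −10) these give 3x + y = −10 and 3x − y = 10.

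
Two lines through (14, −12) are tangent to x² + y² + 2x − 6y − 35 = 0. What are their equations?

2x + y = 16 and x + 2y = −10

Write the tangent as mx − y + (−12 − m·(14)) = 0 and set its distance from the centre to 3√5:
(−15m − (15))² = 45(m² + 1)
2m² + 5m + 2 = 0, so m = −2 or m = −1/2.
Through (14, −12) these give 2x + y = 16 and x + 2y = −10.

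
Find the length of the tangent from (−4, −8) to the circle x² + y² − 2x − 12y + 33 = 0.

√217

The centre is (1, 6) and r = 2. The square of the distance from P to the centre is 25 + 196 = 221.
By the tangent–radius right angle, tangent length = √(|PO|² − r²) = √217.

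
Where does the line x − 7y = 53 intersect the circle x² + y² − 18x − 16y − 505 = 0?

Express y = (−53 + x)/7 and substitute into the circle:
50x² − 1100x − 16000 = 0  ⟹  x² − 22x − 320 = 0
x = 32 or x = −10, giving (32, −3) and (−10, −9).

(−10, −9) and (32, −3)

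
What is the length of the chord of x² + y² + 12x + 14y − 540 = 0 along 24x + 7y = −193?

50

Centre (−6, −7), r² = 625. Perpendicular distance d from centre to line = |0| / √625 = 0/√625.
Half the chord is √(r² − d²) = √(625), so the full chord is 50.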